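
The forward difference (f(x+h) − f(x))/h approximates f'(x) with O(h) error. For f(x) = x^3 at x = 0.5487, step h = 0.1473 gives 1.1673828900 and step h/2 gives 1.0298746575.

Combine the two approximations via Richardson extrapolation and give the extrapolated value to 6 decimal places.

The method has order 1: 2^1 = 2.
Top: 2(1.0298746575) − (1.1673828900) = 0.8923664250
Denominator 2 − 1 = 1.
0.8923664250 ÷ 1 = 0.8923664250

0.892366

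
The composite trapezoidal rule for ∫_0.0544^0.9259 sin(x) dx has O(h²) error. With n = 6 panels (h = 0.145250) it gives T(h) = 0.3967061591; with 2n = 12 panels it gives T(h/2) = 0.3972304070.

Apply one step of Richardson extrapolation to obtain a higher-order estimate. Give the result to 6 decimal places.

Method order is 2; weight 2^2 = 4.
Top: 4(0.3972304070) − (0.3967061591) = 1.1922154689
Denominator 4 − 1 = 3.
So the Richardson estimate is 0.3974051563.
Correction |R − A(h/2)| = 1.747e-04; gap |A(h/2) − A(h)| = 5.242e-04.

0.397405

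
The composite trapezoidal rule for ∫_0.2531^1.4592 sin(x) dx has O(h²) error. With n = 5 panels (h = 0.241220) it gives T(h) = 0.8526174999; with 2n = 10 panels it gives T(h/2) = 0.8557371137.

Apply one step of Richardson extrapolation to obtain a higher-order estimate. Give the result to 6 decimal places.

0.856777

Method order is 2; weight 2^2 = 4.
Difference of the inputs: 0.8557371137 − 0.8526174999 = 0.0031196138
Divide by 2^2 − 1 = 3: 0.0031196138/3 = 0.0010398713
R = 0.8557371137 + 0.0010398713 = 0.8567769850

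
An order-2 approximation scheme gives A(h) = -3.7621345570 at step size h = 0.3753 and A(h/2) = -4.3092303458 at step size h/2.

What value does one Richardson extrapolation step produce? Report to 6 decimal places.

-4.491596

The method has order 2: 2^2 = 4.
2^2 × A(h/2) = -17.2369213832; minus A(h) gives -13.4747868262.
Divide by 2^2 − 1 = 3.
R = (-13.4747868262)/3 = -4.4915956087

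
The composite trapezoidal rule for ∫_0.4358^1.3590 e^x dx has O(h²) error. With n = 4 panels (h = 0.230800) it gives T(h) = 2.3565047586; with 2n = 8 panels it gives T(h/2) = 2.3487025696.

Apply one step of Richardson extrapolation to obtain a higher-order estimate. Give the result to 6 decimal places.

Order 2 gives 2^r = 4 and 2^r − 1 = 3.
Numerator 4×A(h/2) − A(h) = 4×2.3487025696 − 2.3565047586 = 7.0383055198
Denominator 4 − 1 = 3.
Result: 2.3461018399
Gap between inputs: 7.802e-03; correction applied: −0.0026007297.

2.346102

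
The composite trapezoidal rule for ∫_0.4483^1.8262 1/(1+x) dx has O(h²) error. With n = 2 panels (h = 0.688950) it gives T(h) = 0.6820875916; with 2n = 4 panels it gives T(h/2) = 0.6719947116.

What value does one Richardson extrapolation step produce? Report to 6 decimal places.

0.668630

Order 2 gives 2^r = 4 and 2^r − 1 = 3.
Numerator 4×A(h/2) − A(h) = 4×0.6719947116 − 0.6820875916 = 2.0058912548
Denominator 4 − 1 = 3.
R = 2.0058912548/3 = 0.6686304183
Shift from A(h/2): −0.0033642933.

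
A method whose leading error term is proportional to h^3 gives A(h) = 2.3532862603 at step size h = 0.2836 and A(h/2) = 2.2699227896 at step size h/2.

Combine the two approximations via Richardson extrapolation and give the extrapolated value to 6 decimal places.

2.258014

Method order is 3; weight 2^3 = 8.
Difference of the inputs: 2.2699227896 − 2.3532862603 = -0.0833634707
Divide by 2^3 − 1 = 7: (-0.0833634707)/7 = -0.0119090672
R = A(h/2) + (A(h/2) − A(h))/7 = 2.2699227896 − 0.0119090672 = 2.2580137224
Correction |R − A(h/2)| = 1.191e-02; gap |A(h/2) − A(h)| = 8.336e-02.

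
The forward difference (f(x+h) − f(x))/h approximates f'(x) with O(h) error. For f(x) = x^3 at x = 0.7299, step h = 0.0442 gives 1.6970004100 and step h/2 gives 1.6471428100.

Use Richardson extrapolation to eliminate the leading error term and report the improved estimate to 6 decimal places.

The method has order 1: 2^1 = 2.
2·1.6471428100 = 3.2942856200; 3.2942856200 − 1.6970004100 = 1.5972852100
R = 1.5972852100/1 = 1.5972852100

1.597285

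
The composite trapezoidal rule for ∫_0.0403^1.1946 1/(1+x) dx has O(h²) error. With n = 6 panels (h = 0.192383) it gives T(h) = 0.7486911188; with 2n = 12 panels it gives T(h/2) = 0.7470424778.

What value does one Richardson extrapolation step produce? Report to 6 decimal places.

Leading term ∝ h^2; use weight 4 = 2^2.
A(h/2) − A(h) = 0.7470424778 − 0.7486911188 = -0.0016486410
Divide by 2^2 − 1 = 3: (-0.0016486410)/3 = -0.0005495470
R = 0.7470424778 − 0.0005495470 = 0.7464929308
Shift from A(h/2): −0.0005495470.

0.746493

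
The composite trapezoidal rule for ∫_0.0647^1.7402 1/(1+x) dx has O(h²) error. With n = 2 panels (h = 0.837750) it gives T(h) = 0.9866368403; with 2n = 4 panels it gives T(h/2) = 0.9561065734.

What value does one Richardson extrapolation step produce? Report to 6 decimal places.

0.945930

Method order is 2; weight 2^2 = 4.
Difference of the inputs: 0.9561065734 − 0.9866368403 = -0.0305302669
Divide by 2^2 − 1 = 3: (-0.0305302669)/3 = -0.0101767556
R = A(h/2) + (A(h/2) − A(h))/3 = 0.9561065734 − 0.0101767556 = 0.9459298178
Gap between inputs: 3.053e-02; correction applied: −0.0101767556.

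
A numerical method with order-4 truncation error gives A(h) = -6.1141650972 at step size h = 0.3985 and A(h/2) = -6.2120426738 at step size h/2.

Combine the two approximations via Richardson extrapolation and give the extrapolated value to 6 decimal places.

r = 4, so 2^r = 16.
2^4×A(h/2) = -99.3926827808; minus A(h) gives -93.2785176836.
Divide by 2^4 − 1 = 15.
So the Richardson estimate is -6.2185678456.
Shift from A(h/2): −0.0065251718.

-6.218568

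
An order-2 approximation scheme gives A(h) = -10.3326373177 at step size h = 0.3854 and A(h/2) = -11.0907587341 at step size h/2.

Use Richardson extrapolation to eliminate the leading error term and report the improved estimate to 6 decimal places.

r = 2, so 2^r = 4.
2^2*A(h/2) = -44.3630349364; minus A(h) gives -34.0303976187.
(-34.0303976187) ÷ 3 = -11.3434658729

-11.343466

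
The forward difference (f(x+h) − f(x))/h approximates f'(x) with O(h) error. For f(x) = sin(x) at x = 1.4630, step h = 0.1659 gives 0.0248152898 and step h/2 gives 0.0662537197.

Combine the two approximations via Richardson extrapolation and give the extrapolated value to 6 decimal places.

0.107692

Leading term ∝ h^1; use weight 2 = 2^1.
2×0.0662537197 − 0.0248152898 = 0.1076921496
Extrapolated: 0.1076921496 / 1 = 0.1076921496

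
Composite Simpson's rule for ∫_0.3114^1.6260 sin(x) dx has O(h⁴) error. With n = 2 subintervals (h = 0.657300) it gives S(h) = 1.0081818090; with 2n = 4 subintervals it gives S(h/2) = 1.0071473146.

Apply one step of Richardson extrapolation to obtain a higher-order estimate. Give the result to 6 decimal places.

Method order is 4; weight 2^4 = 16.
16·1.0071473146 − 1.0081818090 = 15.1061752246
Denominator 16 − 1 = 15.
Result: 1.0070783483
Shift from A(h/2): −0.0000689663.

1.007078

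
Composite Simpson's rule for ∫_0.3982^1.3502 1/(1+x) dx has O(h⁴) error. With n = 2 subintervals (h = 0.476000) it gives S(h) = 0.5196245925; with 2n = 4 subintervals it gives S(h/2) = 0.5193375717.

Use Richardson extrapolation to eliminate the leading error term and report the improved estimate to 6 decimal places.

r = 4, so 2^r = 16.
Numerator 16·A(h/2) − A(h) = 16·0.5193375717 − 0.5196245925 = 7.7897765547
Denominator 16 − 1 = 15.
(16·0.5193375717 − 0.5196245925)/(16 − 1) = 0.5193184370
Shift from A(h/2): −0.0000191347.

0.519318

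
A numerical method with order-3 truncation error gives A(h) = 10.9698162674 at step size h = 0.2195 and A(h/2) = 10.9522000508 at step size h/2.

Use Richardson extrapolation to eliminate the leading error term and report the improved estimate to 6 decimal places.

r = 3, so 2^r = 8.
8*10.9522000508 = 87.6176004064; subtract 10.9698162674 → 76.6477841390
Denominator 8 − 1 = 7.
Extrapolated: 76.6477841390 / 7 = 10.9496834484

10.949683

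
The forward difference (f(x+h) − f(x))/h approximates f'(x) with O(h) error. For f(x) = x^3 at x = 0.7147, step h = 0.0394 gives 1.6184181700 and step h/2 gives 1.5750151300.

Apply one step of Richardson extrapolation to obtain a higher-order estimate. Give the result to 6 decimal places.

Method order is 1; weight 2^1 = 2.
Difference of the inputs: 1.5750151300 − 1.6184181700 = -0.0434030400
Correction (A(h/2) − A(h))/(2 − 1) = (-0.0434030400)/1 = -0.0434030400
R = A(h/2) + (A(h/2) − A(h))/1 = 1.5750151300 − 0.0434030400 = 1.5316120900
Correction |R − A(h/2)| = 4.340e-02; gap |A(h/2) − A(h)| = 4.340e-02.

1.531612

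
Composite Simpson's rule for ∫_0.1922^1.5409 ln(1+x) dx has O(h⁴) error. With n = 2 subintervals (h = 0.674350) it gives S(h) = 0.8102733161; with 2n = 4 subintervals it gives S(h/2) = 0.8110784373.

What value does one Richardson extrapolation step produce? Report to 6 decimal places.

r = 4, so 2^r = 16.
Weighted: 12.9772549968 − 0.8102733161 = 12.1669816807
(16·0.8110784373 − 0.8102733161)/(16 − 1) = 0.8111321120

0.811132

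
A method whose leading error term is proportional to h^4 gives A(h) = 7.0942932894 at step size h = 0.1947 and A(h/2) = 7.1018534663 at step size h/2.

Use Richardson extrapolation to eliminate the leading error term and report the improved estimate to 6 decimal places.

With r = 4 the leading error scales as h^4, so the weight is 2^4 = 16.
A(h/2) − A(h) = 7.1018534663 − 7.0942932894 = 0.0075601769
Correction (A(h/2) − A(h))/(16 − 1) = 0.0075601769/15 = 0.0005040118
R = 7.1018534663 + 0.0005040118 = 7.1023574781

7.102357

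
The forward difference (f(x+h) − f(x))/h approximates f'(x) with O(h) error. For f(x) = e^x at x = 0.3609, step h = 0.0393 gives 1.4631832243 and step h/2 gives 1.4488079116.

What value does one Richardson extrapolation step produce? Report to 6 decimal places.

r = 1, so 2^r = 2.
2^1×A(h/2) = 2.8976158232; minus A(h) gives 1.4344325989.
Denominator 2 − 1 = 1.
R = 1.4344325989/1 = 1.4344325989

1.434433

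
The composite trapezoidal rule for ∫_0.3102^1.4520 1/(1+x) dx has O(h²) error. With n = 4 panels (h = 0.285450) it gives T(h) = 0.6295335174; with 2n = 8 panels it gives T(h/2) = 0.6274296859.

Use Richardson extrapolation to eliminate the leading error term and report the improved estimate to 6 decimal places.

The method has order 2: 2^2 = 4.
Weighted: 2.5097187436 − 0.6295335174 = 1.8801852262
(4 × 0.6274296859 − 0.6295335174)/(4 − 1) = 0.6267284087
Gap between inputs: 2.104e-03; correction applied: −0.0007012772.

0.626728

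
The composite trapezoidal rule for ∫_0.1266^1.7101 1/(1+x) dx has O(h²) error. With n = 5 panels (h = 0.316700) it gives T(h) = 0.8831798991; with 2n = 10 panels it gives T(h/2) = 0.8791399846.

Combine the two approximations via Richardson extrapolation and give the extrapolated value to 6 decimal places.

0.877793

Error is O(h^2); halving h shrinks it by 2^2 = 4.
2^2·A(h/2) = 3.5165599384; minus A(h) gives 2.6333800393.
Denominator 4 − 1 = 3.
(4·0.8791399846 − 0.8831798991)/(4 − 1) = 0.8777933464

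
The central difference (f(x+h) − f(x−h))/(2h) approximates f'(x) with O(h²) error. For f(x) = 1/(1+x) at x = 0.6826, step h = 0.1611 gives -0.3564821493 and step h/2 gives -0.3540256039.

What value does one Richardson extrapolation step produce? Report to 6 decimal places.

r = 2: numerator weight 4, denominator 3.
4·(-0.3540256039) = -1.4161024156; (-1.4161024156) − (-0.3564821493) = -1.0596202663
Extrapolated: (-1.0596202663) / 3 = -0.3532067554
Gap between inputs: 2.457e-03; correction applied: +0.0008188485.

-0.353207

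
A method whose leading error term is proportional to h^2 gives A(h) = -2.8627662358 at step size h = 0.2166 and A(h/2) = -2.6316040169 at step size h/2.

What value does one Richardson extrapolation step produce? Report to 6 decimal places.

-2.554550

Order 2 gives 2^r = 4 and 2^r − 1 = 3.
4×(-2.6316040169) − (-2.8627662358) = -7.6636498318
Denominator 4 − 1 = 3.
So the Richardson estimate is -2.5545499439.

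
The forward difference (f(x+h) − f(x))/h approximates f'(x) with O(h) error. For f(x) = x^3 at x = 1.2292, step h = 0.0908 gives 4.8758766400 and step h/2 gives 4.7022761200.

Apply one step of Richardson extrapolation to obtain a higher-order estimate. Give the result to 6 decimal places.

Order 1 gives 2^r = 2 and 2^r − 1 = 1.
Weighted: 9.4045522400 − 4.8758766400 = 4.5286756000
Denominator 2 − 1 = 1.
4.5286756000 ÷ 1 = 4.5286756000
Shift from A(h/2): −0.1736005200.

4.528676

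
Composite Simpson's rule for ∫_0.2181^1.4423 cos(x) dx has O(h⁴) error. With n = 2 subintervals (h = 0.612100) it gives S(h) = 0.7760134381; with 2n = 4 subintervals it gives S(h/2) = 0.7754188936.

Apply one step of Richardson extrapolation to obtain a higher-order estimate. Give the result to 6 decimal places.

Leading term ∝ h^4; use weight 16 = 2^4.
2^4 × A(h/2) = 12.4067022976; minus A(h) gives 11.6306888595.
Denominator 16 − 1 = 15.
Result: 0.7753792573

0.775379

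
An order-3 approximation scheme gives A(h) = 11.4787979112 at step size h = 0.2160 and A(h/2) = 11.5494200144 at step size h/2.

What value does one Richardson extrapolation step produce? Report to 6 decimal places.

11.559509

With r = 3 the leading error scales as h^3, so the weight is 2^3 = 8.
8·11.5494200144 = 92.3953601152; 92.3953601152 − 11.4787979112 = 80.9165622040
Denominator 8 − 1 = 7.
Result: 11.5595088863
Shift from A(h/2): +0.0100888719.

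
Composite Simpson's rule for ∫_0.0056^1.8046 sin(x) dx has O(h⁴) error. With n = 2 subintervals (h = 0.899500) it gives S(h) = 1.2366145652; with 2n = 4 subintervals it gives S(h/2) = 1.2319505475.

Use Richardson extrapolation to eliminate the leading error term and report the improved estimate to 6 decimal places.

1.231640

With r = 4 the leading error scales as h^4, so the weight is 2^4 = 16.
16*1.2319505475 = 19.7112087600; 19.7112087600 − 1.2366145652 = 18.4745941948
18.4745941948 ÷ 15 = 1.2316396130
Correction |R − A(h/2)| = 3.109e-04; gap |A(h/2) − A(h)| = 4.664e-03.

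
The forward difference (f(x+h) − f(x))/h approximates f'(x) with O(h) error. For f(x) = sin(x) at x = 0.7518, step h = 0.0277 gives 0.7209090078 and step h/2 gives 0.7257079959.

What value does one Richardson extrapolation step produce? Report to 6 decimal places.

0.730507

r = 1: numerator weight 2, denominator 1.
Difference of the inputs: 0.7257079959 − 0.7209090078 = 0.0047989881
Correction (A(h/2) − A(h))/(2 − 1) = 0.0047989881/1 = 0.0047989881
R = 0.7257079959 + 0.0047989881 = 0.7305069840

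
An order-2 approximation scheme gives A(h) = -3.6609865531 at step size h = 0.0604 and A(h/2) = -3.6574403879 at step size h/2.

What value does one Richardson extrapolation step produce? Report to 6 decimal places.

Leading term ∝ h^2; use weight 4 = 2^2.
4×(-3.6574403879) = -14.6297615516; (-14.6297615516) − (-3.6609865531) = -10.9687749985
(4×(-3.6574403879) − (-3.6609865531))/(4 − 1) = -3.6562583328
Shift from A(h/2): +0.0011820551.

-3.656258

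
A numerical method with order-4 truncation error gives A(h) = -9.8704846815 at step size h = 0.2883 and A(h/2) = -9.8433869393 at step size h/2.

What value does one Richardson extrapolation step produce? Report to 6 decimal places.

-9.841580

Leading term ∝ h^4; use weight 16 = 2^4.
Difference of the inputs: -9.8433869393 − (-9.8704846815) = 0.0270977422
Divide by 2^4 − 1 = 15: 0.0270977422/15 = 0.0018065161
R = -9.8433869393 + 0.0018065161 = -9.8415804232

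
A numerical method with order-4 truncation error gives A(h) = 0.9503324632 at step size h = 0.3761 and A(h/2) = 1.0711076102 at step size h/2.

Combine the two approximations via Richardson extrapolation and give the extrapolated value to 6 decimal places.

1.079159

Error is O(h^4); halving h shrinks it by 2^4 = 16.
2^4·A(h/2) = 17.1377217632; minus A(h) gives 16.1873893000.
R = 16.1873893000/15 = 1.0791592867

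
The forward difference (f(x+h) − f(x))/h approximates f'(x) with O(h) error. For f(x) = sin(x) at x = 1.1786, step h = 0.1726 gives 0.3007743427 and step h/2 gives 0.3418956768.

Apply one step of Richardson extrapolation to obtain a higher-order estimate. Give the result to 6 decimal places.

0.383017

r = 1: numerator weight 2, denominator 1.
Weighted: 0.6837913536 − 0.3007743427 = 0.3830170109
(2*0.3418956768 − 0.3007743427)/(2 − 1) = 0.3830170109
Correction |R − A(h/2)| = 4.112e-02; gap |A(h/2) − A(h)| = 4.112e-02.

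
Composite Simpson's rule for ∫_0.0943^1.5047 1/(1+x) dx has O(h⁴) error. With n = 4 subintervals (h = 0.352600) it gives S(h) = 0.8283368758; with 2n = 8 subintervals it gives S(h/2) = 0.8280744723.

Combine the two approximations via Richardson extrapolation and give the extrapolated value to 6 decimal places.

Order 4 gives 2^r = 16 and 2^r − 1 = 15.
16 × 0.8280744723 − 0.8283368758 = 12.4208546810
Denominator 16 − 1 = 15.
Extrapolated: 12.4208546810 / 15 = 0.8280569787
Shift from A(h/2): −0.0000174936.

0.828057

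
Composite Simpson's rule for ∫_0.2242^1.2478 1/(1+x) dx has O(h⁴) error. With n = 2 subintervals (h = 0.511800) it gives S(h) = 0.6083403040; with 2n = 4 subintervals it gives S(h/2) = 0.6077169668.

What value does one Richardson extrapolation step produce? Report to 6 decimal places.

Error is O(h^4); halving h shrinks it by 2^4 = 16.
2^4*A(h/2) = 9.7234714688; minus A(h) gives 9.1151311648.
9.1151311648 ÷ 15 = 0.6076754110
Correction |R − A(h/2)| = 4.156e-05; gap |A(h/2) − A(h)| = 6.233e-04.

0.607675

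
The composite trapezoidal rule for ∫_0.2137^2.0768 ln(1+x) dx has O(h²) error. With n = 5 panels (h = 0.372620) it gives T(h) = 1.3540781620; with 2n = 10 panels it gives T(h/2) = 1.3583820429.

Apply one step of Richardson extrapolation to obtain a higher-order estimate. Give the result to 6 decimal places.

Order 2 gives 2^r = 4 and 2^r − 1 = 3.
A(h/2) − A(h) = 1.3583820429 − 1.3540781620 = 0.0043038809
Correction (A(h/2) − A(h))/(4 − 1) = 0.0043038809/3 = 0.0014346270
R = 1.3583820429 + 0.0014346270 = 1.3598166699
Correction |R − A(h/2)| = 1.435e-03; gap |A(h/2) − A(h)| = 4.304e-03.

1.359817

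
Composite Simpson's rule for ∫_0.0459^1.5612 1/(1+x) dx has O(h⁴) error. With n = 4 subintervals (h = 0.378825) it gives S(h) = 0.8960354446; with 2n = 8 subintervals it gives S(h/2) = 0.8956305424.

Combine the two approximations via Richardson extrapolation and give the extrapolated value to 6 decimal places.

Error is O(h^4); halving h shrinks it by 2^4 = 16.
Weighted: 14.3300886784 − 0.8960354446 = 13.4340532338
Divide by 2^4 − 1 = 15.
So the Richardson estimate is 0.8956035489.

0.895604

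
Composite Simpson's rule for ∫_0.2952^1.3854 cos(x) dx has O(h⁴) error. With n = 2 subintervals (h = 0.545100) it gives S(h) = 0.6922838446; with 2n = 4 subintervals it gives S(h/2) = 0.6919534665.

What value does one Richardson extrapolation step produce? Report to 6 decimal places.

Order 4 gives 2^r = 16 and 2^r − 1 = 15.
Difference of the inputs: 0.6919534665 − 0.6922838446 = -0.0003303781
Correction (A(h/2) − A(h))/(16 − 1) = (-0.0003303781)/15 = -0.0000220252
R = A(h/2) + (A(h/2) − A(h))/15 = 0.6919534665 − 0.0000220252 = 0.6919314413
Shift from A(h/2): −0.0000220252.

0.691931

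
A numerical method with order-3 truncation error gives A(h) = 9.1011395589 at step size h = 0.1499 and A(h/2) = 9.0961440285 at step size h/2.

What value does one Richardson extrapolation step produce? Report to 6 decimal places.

9.095430

Method order is 3; weight 2^3 = 8.
2^3*A(h/2) = 72.7691522280; minus A(h) gives 63.6680126691.
R = 63.6680126691/7 = 9.0954303813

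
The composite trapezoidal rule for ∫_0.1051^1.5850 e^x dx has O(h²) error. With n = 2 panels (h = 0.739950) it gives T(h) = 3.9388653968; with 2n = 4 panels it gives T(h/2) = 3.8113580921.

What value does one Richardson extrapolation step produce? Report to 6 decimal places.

r = 2, so 2^r = 4.
4 × 3.8113580921 = 15.2454323684; 15.2454323684 − 3.9388653968 = 11.3065669716
Divide by 2^2 − 1 = 3.
(4 × 3.8113580921 − 3.9388653968)/(4 − 1) = 3.7688556572
Gap between inputs: 1.275e-01; correction applied: −0.0425024349.

3.768856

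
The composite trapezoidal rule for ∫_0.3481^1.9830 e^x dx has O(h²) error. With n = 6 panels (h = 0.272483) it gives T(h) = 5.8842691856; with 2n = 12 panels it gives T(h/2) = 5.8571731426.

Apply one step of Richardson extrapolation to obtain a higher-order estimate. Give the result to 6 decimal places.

5.848141

Order 2 gives 2^r = 4 and 2^r − 1 = 3.
Numerator 4 × A(h/2) − A(h) = 4 × 5.8571731426 − 5.8842691856 = 17.5444233848
(4 × 5.8571731426 − 5.8842691856)/(4 − 1) = 5.8481411283
Gap between inputs: 2.710e-02; correction applied: −0.0090320143.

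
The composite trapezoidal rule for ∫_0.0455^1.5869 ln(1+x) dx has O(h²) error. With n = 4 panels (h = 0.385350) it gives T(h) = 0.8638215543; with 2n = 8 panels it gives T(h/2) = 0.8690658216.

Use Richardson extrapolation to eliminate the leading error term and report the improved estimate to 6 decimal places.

With r = 2 the leading error scales as h^2, so the weight is 2^2 = 4.
4×0.8690658216 − 0.8638215543 = 2.6124417321
Denominator 4 − 1 = 3.
So the Richardson estimate is 0.8708139107.
Shift from A(h/2): +0.0017480891.

0.870814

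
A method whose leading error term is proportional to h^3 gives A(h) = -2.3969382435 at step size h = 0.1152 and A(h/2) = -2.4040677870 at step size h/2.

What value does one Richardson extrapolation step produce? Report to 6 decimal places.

Error is O(h^3); halving h shrinks it by 2^3 = 8.
Weighted: (-19.2325422960) − (-2.3969382435) = -16.8356040525
Denominator 8 − 1 = 7.
Extrapolated: (-16.8356040525) / 7 = -2.4050862932

-2.405086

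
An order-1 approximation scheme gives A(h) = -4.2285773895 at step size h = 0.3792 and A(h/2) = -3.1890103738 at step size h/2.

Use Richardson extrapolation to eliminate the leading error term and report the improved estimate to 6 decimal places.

r = 1, so 2^r = 2.
Top: 2(-3.1890103738) − (-4.2285773895) = -2.1494433581
R = (-2.1494433581)/1 = -2.1494433581
Correction |R − A(h/2)| = 1.040e+00; gap |A(h/2) − A(h)| = 1.040e+00.

-2.149443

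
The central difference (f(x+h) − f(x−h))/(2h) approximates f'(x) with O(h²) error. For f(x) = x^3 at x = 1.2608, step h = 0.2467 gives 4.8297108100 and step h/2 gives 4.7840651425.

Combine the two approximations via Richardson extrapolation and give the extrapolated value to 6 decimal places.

4.768850

Method order is 2; weight 2^2 = 4.
Numerator 4 × A(h/2) − A(h) = 4 × 4.7840651425 − 4.8297108100 = 14.3065497600
Divide by 2^2 − 1 = 3.
Extrapolated: 14.3065497600 / 3 = 4.7688499200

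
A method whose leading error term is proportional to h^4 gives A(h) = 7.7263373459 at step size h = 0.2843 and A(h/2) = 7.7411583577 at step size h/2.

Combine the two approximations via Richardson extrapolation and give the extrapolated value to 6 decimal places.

Error is O(h^4); halving h shrinks it by 2^4 = 16.
2^4×A(h/2) = 123.8585337232; minus A(h) gives 116.1321963773.
Denominator 16 − 1 = 15.
R = 116.1321963773/15 = 7.7421464252

7.742146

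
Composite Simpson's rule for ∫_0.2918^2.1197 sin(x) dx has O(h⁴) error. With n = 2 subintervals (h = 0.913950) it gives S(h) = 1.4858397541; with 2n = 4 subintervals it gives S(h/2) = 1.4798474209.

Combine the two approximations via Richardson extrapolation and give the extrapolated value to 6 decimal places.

The method has order 4: 2^4 = 16.
16*1.4798474209 − 1.4858397541 = 22.1917189803
Denominator 16 − 1 = 15.
Result: 1.4794479320

1.479448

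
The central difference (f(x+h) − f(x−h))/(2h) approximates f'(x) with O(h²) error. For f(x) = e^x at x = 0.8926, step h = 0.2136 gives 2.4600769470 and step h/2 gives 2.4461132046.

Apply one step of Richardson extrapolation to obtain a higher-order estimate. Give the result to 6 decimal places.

2.441459

r = 2: numerator weight 4, denominator 3.
A(h/2) − A(h) = 2.4461132046 − 2.4600769470 = -0.0139637424
Correction (A(h/2) − A(h))/(4 − 1) = (-0.0139637424)/3 = -0.0046545808
R = 2.4461132046 − 0.0046545808 = 2.4414586238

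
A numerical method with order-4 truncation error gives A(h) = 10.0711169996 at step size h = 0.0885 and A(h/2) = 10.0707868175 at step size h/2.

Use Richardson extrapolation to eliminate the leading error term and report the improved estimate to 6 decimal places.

10.070765

The method has order 4: 2^4 = 16.
16*10.0707868175 = 161.1325890800; subtract 10.0711169996 → 151.0614720804
Extrapolated: 151.0614720804 / 15 = 10.0707648054
Shift from A(h/2): −0.0000220121.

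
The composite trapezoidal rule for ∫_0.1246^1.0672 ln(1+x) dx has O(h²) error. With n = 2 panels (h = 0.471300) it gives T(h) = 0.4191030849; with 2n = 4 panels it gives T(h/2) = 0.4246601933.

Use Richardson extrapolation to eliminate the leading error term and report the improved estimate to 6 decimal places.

0.426513

Error is O(h^2); halving h shrinks it by 2^2 = 4.
4·0.4246601933 − 0.4191030849 = 1.2795376883
Denominator 4 − 1 = 3.
Result: 0.4265125628
Shift from A(h/2): +0.0018523695.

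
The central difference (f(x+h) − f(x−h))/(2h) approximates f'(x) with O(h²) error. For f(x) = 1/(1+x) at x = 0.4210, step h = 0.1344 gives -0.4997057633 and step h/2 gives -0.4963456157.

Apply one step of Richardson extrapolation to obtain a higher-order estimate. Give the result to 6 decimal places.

r = 2, so 2^r = 4.
Numerator 4×A(h/2) − A(h) = 4×(-0.4963456157) − (-0.4997057633) = -1.4856766995
(-1.4856766995) ÷ 3 = -0.4952255665

-0.495226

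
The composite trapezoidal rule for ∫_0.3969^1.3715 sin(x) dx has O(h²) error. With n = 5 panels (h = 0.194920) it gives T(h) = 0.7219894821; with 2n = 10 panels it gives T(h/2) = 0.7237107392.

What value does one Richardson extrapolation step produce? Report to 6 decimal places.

0.724284

Leading term ∝ h^2; use weight 4 = 2^2.
Top: 4(0.7237107392) − (0.7219894821) = 2.1728534747
Extrapolated: 2.1728534747 / 3 = 0.7242844916
Gap between inputs: 1.721e-03; correction applied: +0.0005737524.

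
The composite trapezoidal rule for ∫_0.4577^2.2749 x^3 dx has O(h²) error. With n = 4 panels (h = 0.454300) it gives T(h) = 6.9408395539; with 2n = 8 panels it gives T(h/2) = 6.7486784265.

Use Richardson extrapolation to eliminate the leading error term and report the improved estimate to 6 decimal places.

Method order is 2; weight 2^2 = 4.
Top: 4(6.7486784265) − (6.9408395539) = 20.0538741521
(4 × 6.7486784265 − 6.9408395539)/(4 − 1) = 6.6846247174
Gap between inputs: 1.922e-01; correction applied: −0.0640537091.

6.684625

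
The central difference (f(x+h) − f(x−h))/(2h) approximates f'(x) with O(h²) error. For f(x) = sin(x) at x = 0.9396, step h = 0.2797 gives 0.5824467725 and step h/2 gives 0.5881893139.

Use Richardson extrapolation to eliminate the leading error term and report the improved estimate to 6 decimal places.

0.590103

The method has order 2: 2^2 = 4.
A(h/2) − A(h) = 0.5881893139 − 0.5824467725 = 0.0057425414
Divide by 2^2 − 1 = 3: 0.0057425414/3 = 0.0019141805
R = 0.5881893139 + 0.0019141805 = 0.5901034944
Correction |R − A(h/2)| = 1.914e-03; gap |A(h/2) − A(h)| = 5.743e-03.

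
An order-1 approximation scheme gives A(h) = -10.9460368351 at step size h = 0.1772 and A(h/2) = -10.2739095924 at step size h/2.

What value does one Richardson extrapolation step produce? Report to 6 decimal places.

Method order is 1; weight 2^1 = 2.
2*(-10.2739095924) = -20.5478191848; subtract (-10.9460368351) → -9.6017823497
R = (-9.6017823497)/1 = -9.6017823497

-9.601782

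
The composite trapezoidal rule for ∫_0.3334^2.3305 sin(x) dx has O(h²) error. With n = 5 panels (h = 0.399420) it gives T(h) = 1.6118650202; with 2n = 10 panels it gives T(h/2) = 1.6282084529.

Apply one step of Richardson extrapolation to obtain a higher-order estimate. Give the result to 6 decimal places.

Leading term ∝ h^2; use weight 4 = 2^2.
2^2·A(h/2) = 6.5128338116; minus A(h) gives 4.9009687914.
Extrapolated: 4.9009687914 / 3 = 1.6336562638

1.633656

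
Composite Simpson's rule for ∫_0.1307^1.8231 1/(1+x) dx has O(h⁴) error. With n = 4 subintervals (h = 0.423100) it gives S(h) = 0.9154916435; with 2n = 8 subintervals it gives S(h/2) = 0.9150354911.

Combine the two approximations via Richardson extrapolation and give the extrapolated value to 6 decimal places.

0.915005

r = 4, so 2^r = 16.
A(h/2) − A(h) = 0.9150354911 − 0.9154916435 = -0.0004561524
Divide by 2^4 − 1 = 15: (-0.0004561524)/15 = -0.0000304102
R = A(h/2) + (A(h/2) − A(h))/15 = 0.9150354911 − 0.0000304102 = 0.9150050809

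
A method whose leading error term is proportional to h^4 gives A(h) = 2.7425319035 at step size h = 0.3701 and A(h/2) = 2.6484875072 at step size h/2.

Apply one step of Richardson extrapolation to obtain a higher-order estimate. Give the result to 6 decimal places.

2.642218

Leading term ∝ h^4; use weight 16 = 2^4.
A(h/2) − A(h) = 2.6484875072 − 2.7425319035 = -0.0940443963
Correction (A(h/2) − A(h))/(16 − 1) = (-0.0940443963)/15 = -0.0062696264
R = A(h/2) + (A(h/2) − A(h))/15 = 2.6484875072 − 0.0062696264 = 2.6422178808
Gap between inputs: 9.404e-02; correction applied: −0.0062696264.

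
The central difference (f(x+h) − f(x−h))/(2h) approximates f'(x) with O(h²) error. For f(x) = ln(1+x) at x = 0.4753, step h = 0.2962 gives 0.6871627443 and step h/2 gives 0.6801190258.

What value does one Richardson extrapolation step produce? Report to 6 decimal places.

0.677771

r = 2, so 2^r = 4.
Numerator 4 × A(h/2) − A(h) = 4 × 0.6801190258 − 0.6871627443 = 2.0333133589
Extrapolated: 2.0333133589 / 3 = 0.6777711196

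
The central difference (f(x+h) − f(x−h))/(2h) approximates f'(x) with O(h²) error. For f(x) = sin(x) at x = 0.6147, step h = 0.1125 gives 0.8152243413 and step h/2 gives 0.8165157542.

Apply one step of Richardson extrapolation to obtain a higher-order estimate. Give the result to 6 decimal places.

0.816946

Method order is 2; weight 2^2 = 4.
Numerator 4×A(h/2) − A(h) = 4×0.8165157542 − 0.8152243413 = 2.4508386755
(4×0.8165157542 − 0.8152243413)/(4 − 1) = 0.8169462252
Correction |R − A(h/2)| = 4.305e-04; gap |A(h/2) − A(h)| = 1.291e-03.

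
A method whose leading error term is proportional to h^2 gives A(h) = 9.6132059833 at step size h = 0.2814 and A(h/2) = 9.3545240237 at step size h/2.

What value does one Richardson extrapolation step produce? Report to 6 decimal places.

Error is O(h^2); halving h shrinks it by 2^2 = 4.
4·9.3545240237 = 37.4180960948; 37.4180960948 − 9.6132059833 = 27.8048901115
Denominator 4 − 1 = 3.
So the Richardson estimate is 9.2682967038.

9.268297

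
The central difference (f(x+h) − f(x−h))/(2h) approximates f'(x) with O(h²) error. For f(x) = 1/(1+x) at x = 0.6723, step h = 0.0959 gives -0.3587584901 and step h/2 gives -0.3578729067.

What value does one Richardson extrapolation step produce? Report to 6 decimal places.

-0.357578

The method has order 2: 2^2 = 4.
2^2×A(h/2) = -1.4314916268; minus A(h) gives -1.0727331367.
Denominator 4 − 1 = 3.
(-1.0727331367) ÷ 3 = -0.3575777122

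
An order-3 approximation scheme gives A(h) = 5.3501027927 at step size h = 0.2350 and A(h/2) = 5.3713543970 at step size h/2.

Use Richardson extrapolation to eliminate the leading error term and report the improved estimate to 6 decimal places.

5.374390

Error is O(h^3); halving h shrinks it by 2^3 = 8.
A(h/2) − A(h) = 5.3713543970 − 5.3501027927 = 0.0212516043
Correction (A(h/2) − A(h))/(8 − 1) = 0.0212516043/7 = 0.0030359435
R = 5.3713543970 + 0.0030359435 = 5.3743903405
Shift from A(h/2): +0.0030359435.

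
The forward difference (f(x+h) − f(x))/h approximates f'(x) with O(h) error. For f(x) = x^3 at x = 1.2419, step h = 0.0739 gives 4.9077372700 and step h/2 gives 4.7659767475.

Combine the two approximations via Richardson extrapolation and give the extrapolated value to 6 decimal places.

4.624216

The method has order 1: 2^1 = 2.
Top: 2(4.7659767475) − (4.9077372700) = 4.6242162250
Denominator 2 − 1 = 1.
4.6242162250 ÷ 1 = 4.6242162250
Correction |R − A(h/2)| = 1.418e-01; gap |A(h/2) − A(h)| = 1.418e-01.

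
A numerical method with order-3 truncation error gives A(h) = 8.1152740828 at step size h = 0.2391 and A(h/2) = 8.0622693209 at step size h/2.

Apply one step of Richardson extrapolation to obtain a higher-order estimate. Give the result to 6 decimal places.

Error is O(h^3); halving h shrinks it by 2^3 = 8.
Top: 8(8.0622693209) − (8.1152740828) = 56.3828804844
Divide by 2^3 − 1 = 7.
56.3828804844 ÷ 7 = 8.0546972121
Gap between inputs: 5.300e-02; correction applied: −0.0075721088.

8.054697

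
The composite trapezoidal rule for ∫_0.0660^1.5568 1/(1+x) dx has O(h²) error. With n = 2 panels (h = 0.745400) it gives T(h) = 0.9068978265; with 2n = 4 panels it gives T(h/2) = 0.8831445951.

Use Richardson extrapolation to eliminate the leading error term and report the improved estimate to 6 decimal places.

Leading term ∝ h^2; use weight 4 = 2^2.
Top: 4(0.8831445951) − (0.9068978265) = 2.6256805539
Divide by 2^2 − 1 = 3.
Result: 0.8752268513

0.875227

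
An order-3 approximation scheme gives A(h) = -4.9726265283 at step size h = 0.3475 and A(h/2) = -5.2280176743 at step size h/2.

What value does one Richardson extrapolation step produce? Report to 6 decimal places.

Leading term ∝ h^3; use weight 8 = 2^3.
Weighted: (-41.8241413944) − (-4.9726265283) = -36.8515148661
(8·(-5.2280176743) − (-4.9726265283))/(8 − 1) = -5.2645021237

-5.264502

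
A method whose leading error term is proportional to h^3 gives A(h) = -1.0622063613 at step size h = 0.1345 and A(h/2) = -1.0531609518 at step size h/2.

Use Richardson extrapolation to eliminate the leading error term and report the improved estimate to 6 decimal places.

-1.051869

r = 3, so 2^r = 8.
2^3*A(h/2) = -8.4252876144; minus A(h) gives -7.3630812531.
Divide by 2^3 − 1 = 7.
(8*(-1.0531609518) − (-1.0622063613))/(8 − 1) = -1.0518687504
Gap between inputs: 9.045e-03; correction applied: +0.0012922014.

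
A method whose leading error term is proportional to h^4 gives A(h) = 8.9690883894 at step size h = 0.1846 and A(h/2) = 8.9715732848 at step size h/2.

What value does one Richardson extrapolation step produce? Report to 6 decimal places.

8.971739

r = 4: numerator weight 16, denominator 15.
2^4*A(h/2) = 143.5451725568; minus A(h) gives 134.5760841674.
R = 134.5760841674/15 = 8.9717389445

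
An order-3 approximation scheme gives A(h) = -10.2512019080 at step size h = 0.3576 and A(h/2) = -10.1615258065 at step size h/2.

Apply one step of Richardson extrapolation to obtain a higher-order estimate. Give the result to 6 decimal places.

-10.148715

Error is O(h^3); halving h shrinks it by 2^3 = 8.
Numerator 8·A(h/2) − A(h) = 8·(-10.1615258065) − (-10.2512019080) = -71.0410045440
Divide by 2^3 − 1 = 7.
Result: -10.1487149349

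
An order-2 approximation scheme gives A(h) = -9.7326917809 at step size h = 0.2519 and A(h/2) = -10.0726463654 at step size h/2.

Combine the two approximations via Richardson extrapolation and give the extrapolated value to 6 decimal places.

With r = 2 the leading error scales as h^2, so the weight is 2^2 = 4.
A(h/2) − A(h) = -10.0726463654 − (-9.7326917809) = -0.3399545845
Divide by 2^2 − 1 = 3: (-0.3399545845)/3 = -0.1133181948
R = -10.0726463654 − 0.1133181948 = -10.1859645602

-10.185965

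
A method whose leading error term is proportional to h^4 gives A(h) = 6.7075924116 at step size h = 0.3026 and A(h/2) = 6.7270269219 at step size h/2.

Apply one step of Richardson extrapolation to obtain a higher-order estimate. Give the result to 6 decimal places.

Leading term ∝ h^4; use weight 16 = 2^4.
A(h/2) − A(h) = 6.7270269219 − 6.7075924116 = 0.0194345103
Correction (A(h/2) − A(h))/(16 − 1) = 0.0194345103/15 = 0.0012956340
R = A(h/2) + (A(h/2) − A(h))/15 = 6.7270269219 + 0.0012956340 = 6.7283225559
Shift from A(h/2): +0.0012956340.

6.728323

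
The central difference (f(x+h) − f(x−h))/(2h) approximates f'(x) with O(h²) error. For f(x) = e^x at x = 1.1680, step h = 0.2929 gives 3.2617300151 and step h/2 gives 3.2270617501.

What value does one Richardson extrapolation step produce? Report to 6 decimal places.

Order 2 gives 2^r = 4 and 2^r − 1 = 3.
Top: 4(3.2270617501) − (3.2617300151) = 9.6465169853
Denominator 4 − 1 = 3.
R = 9.6465169853/3 = 3.2155056618

3.215506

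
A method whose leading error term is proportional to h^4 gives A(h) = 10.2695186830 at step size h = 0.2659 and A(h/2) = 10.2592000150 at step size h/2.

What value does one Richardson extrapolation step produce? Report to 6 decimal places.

10.258512

Method order is 4; weight 2^4 = 16.
Difference of the inputs: 10.2592000150 − 10.2695186830 = -0.0103186680
Divide by 2^4 − 1 = 15: (-0.0103186680)/15 = -0.0006879112
R = 10.2592000150 − 0.0006879112 = 10.2585121038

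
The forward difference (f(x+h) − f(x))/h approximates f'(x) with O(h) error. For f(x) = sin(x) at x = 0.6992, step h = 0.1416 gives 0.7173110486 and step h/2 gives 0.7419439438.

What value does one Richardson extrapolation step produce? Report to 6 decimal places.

With r = 1 the leading error scales as h^1, so the weight is 2^1 = 2.
2^1 × A(h/2) = 1.4838878876; minus A(h) gives 0.7665768390.
0.7665768390 ÷ 1 = 0.7665768390

0.766577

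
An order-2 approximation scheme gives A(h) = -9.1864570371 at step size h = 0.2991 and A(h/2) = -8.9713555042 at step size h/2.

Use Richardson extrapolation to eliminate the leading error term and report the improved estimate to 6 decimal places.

-8.899655

With r = 2 the leading error scales as h^2, so the weight is 2^2 = 4.
Numerator 4*A(h/2) − A(h) = 4*(-8.9713555042) − (-9.1864570371) = -26.6989649797
Denominator 4 − 1 = 3.
Extrapolated: (-26.6989649797) / 3 = -8.8996549932
Gap between inputs: 2.151e-01; correction applied: +0.0717005110.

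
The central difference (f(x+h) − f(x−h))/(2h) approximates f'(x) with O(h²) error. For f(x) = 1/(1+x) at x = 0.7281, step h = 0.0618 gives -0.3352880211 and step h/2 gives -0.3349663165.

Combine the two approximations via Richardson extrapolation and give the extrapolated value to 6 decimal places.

r = 2: numerator weight 4, denominator 3.
4*(-0.3349663165) − (-0.3352880211) = -1.0045772449
Denominator 4 − 1 = 3.
(-1.0045772449) ÷ 3 = -0.3348590816
Gap between inputs: 3.217e-04; correction applied: +0.0001072349.

-0.334859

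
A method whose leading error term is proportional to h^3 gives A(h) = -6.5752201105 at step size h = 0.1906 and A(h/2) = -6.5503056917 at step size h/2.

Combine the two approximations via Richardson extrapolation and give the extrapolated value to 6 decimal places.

-6.546746

Order 3 gives 2^r = 8 and 2^r − 1 = 7.
8×(-6.5503056917) = -52.4024455336; (-52.4024455336) − (-6.5752201105) = -45.8272254231
Denominator 8 − 1 = 7.
Result: -6.5467464890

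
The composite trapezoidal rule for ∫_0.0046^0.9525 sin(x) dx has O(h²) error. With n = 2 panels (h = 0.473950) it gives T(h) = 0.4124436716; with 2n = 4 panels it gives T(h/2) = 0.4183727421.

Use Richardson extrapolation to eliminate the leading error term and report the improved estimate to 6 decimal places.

Leading term ∝ h^2; use weight 4 = 2^2.
Top: 4(0.4183727421) − (0.4124436716) = 1.2610472968
Divide by 2^2 − 1 = 3.
So the Richardson estimate is 0.4203490989.
Gap between inputs: 5.929e-03; correction applied: +0.0019763568.

0.420349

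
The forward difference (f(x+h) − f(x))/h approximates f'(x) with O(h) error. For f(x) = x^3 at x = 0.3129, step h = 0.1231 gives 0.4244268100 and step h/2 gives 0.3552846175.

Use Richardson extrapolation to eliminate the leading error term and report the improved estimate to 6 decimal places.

Order 1 gives 2^r = 2 and 2^r − 1 = 1.
2 × 0.3552846175 = 0.7105692350; 0.7105692350 − 0.4244268100 = 0.2861424250
Denominator 2 − 1 = 1.
So the Richardson estimate is 0.2861424250.
Shift from A(h/2): −0.0691421925.

0.286142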